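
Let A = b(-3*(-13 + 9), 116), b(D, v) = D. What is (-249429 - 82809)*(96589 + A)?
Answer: -32094523038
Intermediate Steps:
A = 12 (A = -3*(-13 + 9) = -3*(-4) = 12)
(-249429 - 82809)*(96589 + A) = (-249429 - 82809)*(96589 + 12) = -332238*96601 = -32094523038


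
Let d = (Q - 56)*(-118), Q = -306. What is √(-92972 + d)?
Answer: 12*I*√349 ≈ 224.18*I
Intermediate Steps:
d = 42716 (d = (-306 - 56)*(-118) = -362*(-118) = 42716)
√(-92972 + d) = √(-92972 + 42716) = √(-50256) = 12*I*√349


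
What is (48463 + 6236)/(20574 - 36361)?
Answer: -54699/15787 ≈ -3.4648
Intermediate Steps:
(48463 + 6236)/(20574 - 36361) = 54699/(-15787) = 54699*(-1/15787) = -54699/15787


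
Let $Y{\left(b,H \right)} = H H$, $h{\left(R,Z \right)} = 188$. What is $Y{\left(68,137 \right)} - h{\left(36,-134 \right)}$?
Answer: $18581$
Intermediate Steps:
$Y{\left(b,H \right)} = H^{2}$
$Y{\left(68,137 \right)} - h{\left(36,-134 \right)} = 137^{2} - 188 = 18769 - 188 = 18581$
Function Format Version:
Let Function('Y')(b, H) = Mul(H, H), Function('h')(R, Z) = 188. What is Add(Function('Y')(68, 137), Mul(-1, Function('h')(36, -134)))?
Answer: 18581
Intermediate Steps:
Function('Y')(b, H) = Pow(H, 2)
Add(Function('Y')(68, 137), Mul(-1, Function('h')(36, -134))) = Add(Pow(137, 2), Mul(-1, 188)) = Add(18769, -188) = 18581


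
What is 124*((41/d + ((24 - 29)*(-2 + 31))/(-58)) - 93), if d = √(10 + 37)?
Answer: -11222 + 5084*√47/47 ≈ -10480.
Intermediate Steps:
d = √47 ≈ 6.8557
124*((41/d + ((24 - 29)*(-2 + 31))/(-58)) - 93) = 124*((41/(√47) + ((24 - 29)*(-2 + 31))/(-58)) - 93) = 124*((41*(√47/47) - 5*29*(-1/58)) - 93) = 124*((41*√47/47 - 145*(-1/58)) - 93) = 124*((41*√47/47 + 5/2) - 93) = 124*((5/2 + 41*√47/47) - 93) = 124*(-181/2 + 41*√47/47) = -11222 + 5084*√47/47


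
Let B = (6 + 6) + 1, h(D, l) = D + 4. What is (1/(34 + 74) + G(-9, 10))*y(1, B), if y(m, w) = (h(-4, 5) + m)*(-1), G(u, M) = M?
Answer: -1081/108 ≈ -10.009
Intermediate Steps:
h(D, l) = 4 + D
B = 13 (B = 12 + 1 = 13)
y(m, w) = -m (y(m, w) = ((4 - 4) + m)*(-1) = (0 + m)*(-1) = m*(-1) = -m)
(1/(34 + 74) + G(-9, 10))*y(1, B) = (1/(34 + 74) + 10)*(-1*1) = (1/108 + 10)*(-1) = (1081/108)*(-1) = -1081/108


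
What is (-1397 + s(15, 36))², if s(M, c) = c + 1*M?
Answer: 1811716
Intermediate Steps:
s(M, c) = M + c (s(M, c) = c + M = M + c)
(-1397 + s(15, 36))² = (-1397 + (15 + 36))² = (-1397 + 51)² = (-1346)² = 1811716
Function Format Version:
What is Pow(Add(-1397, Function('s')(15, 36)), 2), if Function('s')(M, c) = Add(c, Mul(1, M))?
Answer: 1811716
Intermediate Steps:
Function('s')(M, c) = Add(M, c) (Function('s')(M, c) = Add(c, M) = Add(M, c))
Pow(Add(-1397, Function('s')(15, 36)), 2) = Pow(Add(-1397, Add(15, 36)), 2) = Pow(Add(-1397, 51), 2) = Pow(-1346, 2) = 1811716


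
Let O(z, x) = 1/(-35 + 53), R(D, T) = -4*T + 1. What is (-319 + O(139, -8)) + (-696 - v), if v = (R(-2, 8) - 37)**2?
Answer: -101501/18 ≈ -5638.9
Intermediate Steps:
R(D, T) = 1 - 4*T
v = 4624 (v = ((1 - 4*8) - 37)**2 = ((1 - 32) - 37)**2 = (-31 - 37)**2 = (-68)**2 = 4624)
O(z, x) = 1/18
(-319 + O(139, -8)) + (-696 - v) = (-319 + 1/18) + (-696 - 1*4624) = -5741/18 + (-696 - 4624) = -5741/18 - 5320 = -101501/18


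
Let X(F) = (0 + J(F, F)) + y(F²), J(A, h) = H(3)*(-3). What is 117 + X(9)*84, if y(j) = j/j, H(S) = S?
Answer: -555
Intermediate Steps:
J(A, h) = -9 (J(A, h) = 3*(-3) = -9)
y(j) = 1
X(F) = -8 (X(F) = (0 - 9) + 1 = -9 + 1 = -8)
117 + X(9)*84 = 117 - 8*84 = 117 - 672 = -555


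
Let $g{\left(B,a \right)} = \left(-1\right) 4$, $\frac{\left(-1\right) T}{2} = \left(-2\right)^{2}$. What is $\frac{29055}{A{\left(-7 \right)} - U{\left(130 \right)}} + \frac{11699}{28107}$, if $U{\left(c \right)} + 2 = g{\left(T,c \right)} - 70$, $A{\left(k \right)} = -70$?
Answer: $\frac{272239693}{56214} \approx 4842.9$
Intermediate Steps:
$T = -8$ ($T = - 2 \left(-2\right)^{2} = \left(-2\right) 4 = -8$)
$g{\left(B,a \right)} = -4$
$U{\left(c \right)} = -76$ ($U{\left(c \right)} = -2 - 74 = -76$)
$\frac{29055}{A{\left(-7 \right)} - U{\left(130 \right)}} + \frac{11699}{28107} = \frac{29055}{-70 - -76} + \frac{11699}{28107} = \frac{29055}{-70 + 76} + 11699 \cdot \frac{1}{28107} = \frac{29055}{6} + \frac{11699}{28107} = 29055 \cdot \frac{1}{6} + \frac{11699}{28107} = \frac{9685}{2} + \frac{11699}{28107} = \frac{272239693}{56214}$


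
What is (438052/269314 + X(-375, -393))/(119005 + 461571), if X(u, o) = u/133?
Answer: -21365917/10397756783456 ≈ -2.0549e-6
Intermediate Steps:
X(u, o) = u/133 (X(u, o) = u*(1/133) = u/133)
(438052/269314 + X(-375, -393))/(119005 + 461571) = (438052/269314 + (1/133)*(-375))/(119005 + 461571) = (438052*(1/269314) - 375/133)/580576 = (219026/134657 - 375/133)*(1/580576) = -21365917/17909381*1/580576 = -21365917/10397756783456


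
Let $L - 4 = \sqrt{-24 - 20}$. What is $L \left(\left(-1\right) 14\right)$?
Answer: $-56 - 28 i \sqrt{11} \approx -56.0 - 92.865 i$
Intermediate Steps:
$L = 4 + 2 i \sqrt{11}$ ($L = 4 + \sqrt{-24 - 20} = 4 + \sqrt{-44} = 4 + 2 i \sqrt{11} \approx 4.0 + 6.6332 i$)
$L \left(\left(-1\right) 14\right) = \left(4 + 2 i \sqrt{11}\right) \left(\left(-1\right) 14\right) = \left(4 + 2 i \sqrt{11}\right) \left(-14\right) = -56 - 28 i \sqrt{11}$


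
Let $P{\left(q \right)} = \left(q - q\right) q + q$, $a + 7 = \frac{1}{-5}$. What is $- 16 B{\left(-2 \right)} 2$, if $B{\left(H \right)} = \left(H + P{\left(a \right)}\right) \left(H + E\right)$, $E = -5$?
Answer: $- \frac{10304}{5} \approx -2060.8$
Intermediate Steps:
$a = - \frac{36}{5}$ ($a = -7 + \frac{1}{-5} = -7 - \frac{1}{5} = - \frac{36}{5} \approx -7.2$)
$P{\left(q \right)} = q$ ($P{\left(q \right)} = 0 q + q = 0 + q = q$)
$B{\left(H \right)} = \left(-5 + H\right) \left(- \frac{36}{5} + H\right)$ ($B{\left(H \right)} = \left(H - \frac{36}{5}\right) \left(H - 5\right) = \left(- \frac{36}{5} + H\right) \left(-5 + H\right) = \left(-5 + H\right) \left(- \frac{36}{5} + H\right)$)
$- 16 B{\left(-2 \right)} 2 = - 16 \left(36 + \left(-2\right)^{2} - - \frac{122}{5}\right) 2 = - 16 \left(36 + 4 + \frac{122}{5}\right) 2 = \left(-16\right) \frac{322}{5} \cdot 2 = \left(- \frac{5152}{5}\right) 2 = - \frac{10304}{5}$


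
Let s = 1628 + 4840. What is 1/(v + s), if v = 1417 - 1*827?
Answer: 1/7058 ≈ 0.00014168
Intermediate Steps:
v = 590 (v = 1417 - 827 = 590)
s = 6468
1/(v + s) = 1/(590 + 6468) = 1/7058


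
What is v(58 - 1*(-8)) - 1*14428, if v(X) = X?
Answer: -14362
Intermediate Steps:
v(58 - 1*(-8)) - 1*14428 = (58 - 1*(-8)) - 1*14428 = (58 + 8) - 14428 = 66 - 14428 = -14362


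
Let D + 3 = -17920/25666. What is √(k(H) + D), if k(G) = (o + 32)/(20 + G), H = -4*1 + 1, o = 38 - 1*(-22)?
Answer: 3*√9061753457/218161 ≈ 1.3090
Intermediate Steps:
D = -47459/12833 (D = -3 - 17920/25666 = -3 - 17920*1/25666 = -3 - 8960/12833 = -47459/12833 ≈ -3.6982)
o = 60 (o = 38 + 22 = 60)
H = -3 (H = -4 + 1 = -3)
k(G) = 92/(20 + G) (k(G) = (60 + 32)/(20 + G) = 92/(20 + G))
√(k(H) + D) = √(92/(20 - 3) - 47459/12833) = √(92/17 - 47459/12833) = √(373833/218161) = 3*√9061753457/218161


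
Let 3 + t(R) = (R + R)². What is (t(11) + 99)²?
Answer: 336400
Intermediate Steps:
t(R) = -3 + 4*R² (t(R) = -3 + (R + R)² = -3 + (2*R)² = -3 + 4*R²)
(t(11) + 99)² = ((-3 + 4*11²) + 99)² = ((-3 + 4*121) + 99)² = ((-3 + 484) + 99)² = (481 + 99)² = 580² = 336400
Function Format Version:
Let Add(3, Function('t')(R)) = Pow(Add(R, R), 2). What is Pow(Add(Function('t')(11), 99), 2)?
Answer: 336400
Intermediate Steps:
Function('t')(R) = Add(-3, Mul(4, Pow(R, 2))) (Function('t')(R) = Add(-3, Pow(Add(R, R), 2)) = Add(-3, Pow(Mul(2, R), 2)) = Add(-3, Mul(4, Pow(R, 2))))
Pow(Add(Function('t')(11), 99), 2) = Pow(Add(Add(-3, Mul(4, Pow(11, 2))), 99), 2) = Pow(Add(Add(-3, Mul(4, 121)), 99), 2) = Pow(Add(Add(-3, 484), 99), 2) = Pow(Add(481, 99), 2) = Pow(580, 2) = 336400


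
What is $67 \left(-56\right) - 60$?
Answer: $-3812$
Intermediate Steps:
$67 \left(-56\right) - 60 = -3752 - 60 = -3812$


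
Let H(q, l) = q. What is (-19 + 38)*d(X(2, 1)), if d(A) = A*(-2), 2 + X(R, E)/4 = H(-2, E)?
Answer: 608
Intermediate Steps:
X(R, E) = -16 (X(R, E) = -8 + 4*(-2) = -8 - 8 = -16)
d(A) = -2*A
(-19 + 38)*d(X(2, 1)) = (-19 + 38)*(-2*(-16)) = 19*32 = 608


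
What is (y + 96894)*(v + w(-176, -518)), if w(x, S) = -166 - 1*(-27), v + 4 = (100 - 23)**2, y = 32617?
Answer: 749350646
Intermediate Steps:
v = 5925 (v = -4 + (100 - 23)**2 = -4 + 77**2 = -4 + 5929 = 5925)
w(x, S) = -139 (w(x, S) = -166 + 27 = -139)
(y + 96894)*(v + w(-176, -518)) = (32617 + 96894)*(5925 - 139) = 129511*5786 = 749350646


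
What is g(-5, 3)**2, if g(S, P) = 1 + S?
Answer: 16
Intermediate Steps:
g(-5, 3)**2 = (1 - 5)**2 = (-4)**2 = 16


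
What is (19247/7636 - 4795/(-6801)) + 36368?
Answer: 1888846345915/51932436 ≈ 36371.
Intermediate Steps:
(19247/7636 - 4795/(-6801)) + 36368 = (19247*(1/7636) - 4795*(-1/6801)) + 36368 = (19247/7636 + 4795/6801) + 36368 = 167513467/51932436 + 36368 = 1888846345915/51932436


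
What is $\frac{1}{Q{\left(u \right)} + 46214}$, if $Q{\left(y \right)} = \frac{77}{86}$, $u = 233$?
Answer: $\frac{86}{3974481} \approx 2.1638 \cdot 10^{-5}$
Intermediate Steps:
$Q{\left(y \right)} = \frac{77}{86}$ ($Q{\left(y \right)} = 77 \cdot \frac{1}{86} = \frac{77}{86}$)
$\frac{1}{Q{\left(u \right)} + 46214} = \frac{1}{\frac{77}{86} + 46214} = \frac{1}{\frac{3974481}{86}} = \frac{86}{3974481}$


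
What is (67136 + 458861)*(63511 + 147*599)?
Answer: 79722209308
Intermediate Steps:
(67136 + 458861)*(63511 + 147*599) = 525997*(63511 + 88053) = 525997*151564 = 79722209308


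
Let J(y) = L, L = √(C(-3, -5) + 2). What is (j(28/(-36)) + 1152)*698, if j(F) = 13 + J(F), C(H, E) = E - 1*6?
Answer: 813170 + 2094*I ≈ 8.1317e+5 + 2094.0*I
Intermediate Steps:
C(H, E) = -6 + E (C(H, E) = E - 6 = -6 + E)
L = 3*I (L = √((-6 - 5) + 2) = √(-11 + 2) = √(-9) = 3*I ≈ 3.0*I)
J(y) = 3*I
j(F) = 13 + 3*I
(j(28/(-36)) + 1152)*698 = ((13 + 3*I) + 1152)*698 = (1165 + 3*I)*698 = 813170 + 2094*I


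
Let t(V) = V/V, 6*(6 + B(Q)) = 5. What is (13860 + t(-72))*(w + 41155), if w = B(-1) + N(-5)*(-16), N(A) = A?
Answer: 3428920319/6 ≈ 5.7149e+8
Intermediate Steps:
B(Q) = -31/6 (B(Q) = -6 + (⅙)*5 = -6 + ⅚ = -31/6)
t(V) = 1
w = 449/6 (w = -31/6 - 5*(-16) = -31/6 + 80 = 449/6 ≈ 74.833)
(13860 + t(-72))*(w + 41155) = (13860 + 1)*(449/6 + 41155) = 13861*(247379/6) = 3428920319/6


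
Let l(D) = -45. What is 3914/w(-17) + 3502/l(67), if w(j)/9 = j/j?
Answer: 5356/15 ≈ 357.07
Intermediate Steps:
w(j) = 9 (w(j) = 9*(j/j) = 9*1 = 9)
3914/w(-17) + 3502/l(67) = 3914/9 + 3502/(-45) = 3914*(1/9) + 3502*(-1/45) = 3914/9 - 3502/45 = 5356/15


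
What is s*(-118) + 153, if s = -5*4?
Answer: 2513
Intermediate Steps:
s = -20
s*(-118) + 153 = -20*(-118) + 153 = 2360 + 153 = 2513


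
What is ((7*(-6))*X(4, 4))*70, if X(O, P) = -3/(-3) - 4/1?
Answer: 8820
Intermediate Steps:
X(O, P) = -3 (X(O, P) = -3*(-⅓) - 4*1 = 1 - 4 = -3)
((7*(-6))*X(4, 4))*70 = ((7*(-6))*(-3))*70 = -42*(-3)*70 = 126*70 = 8820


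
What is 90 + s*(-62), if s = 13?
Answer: -716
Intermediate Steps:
90 + s*(-62) = 90 + 13*(-62) = 90 - 806 = -716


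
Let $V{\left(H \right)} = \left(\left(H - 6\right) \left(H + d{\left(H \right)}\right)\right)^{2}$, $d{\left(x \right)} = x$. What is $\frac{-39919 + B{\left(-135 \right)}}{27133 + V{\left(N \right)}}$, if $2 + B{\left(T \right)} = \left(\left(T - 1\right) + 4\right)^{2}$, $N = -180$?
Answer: $- \frac{22497}{4483668733} \approx -5.0175 \cdot 10^{-6}$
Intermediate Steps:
$V{\left(H \right)} = 4 H^{2} \left(-6 + H\right)^{2}$ ($V{\left(H \right)} = \left(\left(H - 6\right) \left(H + H\right)\right)^{2} = \left(\left(-6 + H\right) 2 H\right)^{2} = \left(2 H \left(-6 + H\right)\right)^{2} = 4 H^{2} \left(-6 + H\right)^{2}$)
$B{\left(T \right)} = -2 + \left(3 + T\right)^{2}$ ($B{\left(T \right)} = -2 + \left(\left(T - 1\right) + 4\right)^{2} = -2 + \left(\left(-1 + T\right) + 4\right)^{2} = -2 + \left(3 + T\right)^{2}$)
$\frac{-39919 + B{\left(-135 \right)}}{27133 + V{\left(N \right)}} = \frac{-39919 - \left(2 - \left(3 - 135\right)^{2}\right)}{27133 + 4 \left(-180\right)^{2} \left(-6 - 180\right)^{2}} = \frac{-39919 - \left(2 - \left(-132\right)^{2}\right)}{27133 + 4 \cdot 32400 \left(-186\right)^{2}} = \frac{-39919 + \left(-2 + 17424\right)}{27133 + 4 \cdot 32400 \cdot 34596} = \frac{-39919 + 17422}{27133 + 4483641600} = - \frac{22497}{4483668733}$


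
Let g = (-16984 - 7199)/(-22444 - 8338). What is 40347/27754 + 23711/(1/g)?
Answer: 3978867989889/213580907 ≈ 18629.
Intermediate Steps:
g = 24183/30782 (g = -24183/(-30782) = -24183*(-1/30782) = 24183/30782 ≈ 0.78562)
40347/27754 + 23711/(1/g) = 40347/27754 + 23711/(1/(24183/30782)) = 40347*(1/27754) + 23711/(30782/24183) = 40347/27754 + 23711*(24183/30782) = 40347/27754 + 573403113/30782 = 3978867989889/213580907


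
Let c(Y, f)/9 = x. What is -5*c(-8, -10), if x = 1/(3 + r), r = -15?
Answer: 15/4 ≈ 3.7500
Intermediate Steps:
x = -1/12 (x = 1/(3 - 15) = 1/(-12) = -1/12 ≈ -0.083333)
c(Y, f) = -3/4 (c(Y, f) = 9*(-1/12) = -3/4)
-5*c(-8, -10) = -5*(-3/4) = 15/4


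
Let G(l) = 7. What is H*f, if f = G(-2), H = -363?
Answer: -2541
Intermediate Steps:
f = 7
H*f = -363*7 = -2541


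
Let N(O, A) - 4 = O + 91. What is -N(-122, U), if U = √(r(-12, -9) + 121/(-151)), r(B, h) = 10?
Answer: 27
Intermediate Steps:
U = √209739/151 (U = √(10 + 121/(-151)) = √(10 + 121*(-1/151)) = √(10 - 121/151) = √(1389/151) = √209739/151 ≈ 3.0329)
N(O, A) = 95 + O (N(O, A) = 4 + (O + 91) = 4 + (91 + O) = 95 + O)
-N(-122, U) = -(95 - 122) = -1*(-27) = 27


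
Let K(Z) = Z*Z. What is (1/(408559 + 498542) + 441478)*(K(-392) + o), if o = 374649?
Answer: 211570937014654327/907101 ≈ 2.3324e+11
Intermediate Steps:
K(Z) = Z²
(1/(408559 + 498542) + 441478)*(K(-392) + o) = (1/(408559 + 498542) + 441478)*((-392)² + 374649) = (1/907101 + 441478)*(153664 + 374649) = (1/907101 + 441478)*528313 = (400465135279/907101)*528313 = 211570937014654327/907101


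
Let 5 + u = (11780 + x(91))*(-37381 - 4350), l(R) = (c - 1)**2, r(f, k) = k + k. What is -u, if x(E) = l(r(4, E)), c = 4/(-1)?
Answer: 492634460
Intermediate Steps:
c = -4 (c = 4*(-1) = -4)
r(f, k) = 2*k
l(R) = 25 (l(R) = (-4 - 1)**2 = (-5)**2 = 25)
x(E) = 25
u = -492634460 (u = -5 + (11780 + 25)*(-37381 - 4350) = -5 + 11805*(-41731) = -5 - 492634455 = -492634460)
-u = -1*(-492634460) = 492634460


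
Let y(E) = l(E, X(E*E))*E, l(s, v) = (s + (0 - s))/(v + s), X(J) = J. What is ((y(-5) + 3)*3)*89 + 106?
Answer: 907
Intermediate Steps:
l(s, v) = 0 (l(s, v) = (s - s)/(s + v) = 0/(s + v) = 0)
y(E) = 0 (y(E) = 0*E = 0)
((y(-5) + 3)*3)*89 + 106 = ((0 + 3)*3)*89 + 106 = (3*3)*89 + 106 = 9*89 + 106 = 801 + 106 = 907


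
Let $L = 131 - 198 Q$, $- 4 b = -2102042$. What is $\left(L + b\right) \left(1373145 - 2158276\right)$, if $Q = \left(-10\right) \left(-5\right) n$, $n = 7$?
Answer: $- \frac{716575716473}{2} \approx -3.5829 \cdot 10^{11}$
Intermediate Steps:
$b = \frac{1051021}{2}$ ($b = \left(- \frac{1}{4}\right) \left(-2102042\right) = \frac{1051021}{2} \approx 5.2551 \cdot 10^{5}$)
$Q = 350$ ($Q = \left(-10\right) \left(-5\right) 7 = 50 \cdot 7 = 350$)
$L = -69169$ ($L = 131 - 69300 = -69169$)
$\left(L + b\right) \left(1373145 - 2158276\right) = \left(-69169 + \frac{1051021}{2}\right) \left(1373145 - 2158276\right) = \frac{912683}{2} \left(-785131\right) = - \frac{716575716473}{2}$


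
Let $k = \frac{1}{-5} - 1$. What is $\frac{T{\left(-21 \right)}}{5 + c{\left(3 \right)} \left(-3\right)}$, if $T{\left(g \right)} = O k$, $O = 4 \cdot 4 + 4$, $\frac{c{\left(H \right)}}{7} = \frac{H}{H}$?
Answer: $\frac{3}{2} \approx 1.5$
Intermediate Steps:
$c{\left(H \right)} = 7$ ($c{\left(H \right)} = 7 \frac{H}{H} = 7 \cdot 1 = 7$)
$k = - \frac{6}{5}$ ($k = - \frac{1}{5} - 1 = - \frac{6}{5} \approx -1.2$)
$O = 20$ ($O = 16 + 4 = 20$)
$T{\left(g \right)} = -24$ ($T{\left(g \right)} = 20 \left(- \frac{6}{5}\right) = -24$)
$\frac{T{\left(-21 \right)}}{5 + c{\left(3 \right)} \left(-3\right)} = - \frac{24}{5 + 7 \left(-3\right)} = - \frac{24}{5 - 21} = - \frac{24}{-16} = \left(-24\right) \left(- \frac{1}{16}\right) = \frac{3}{2}$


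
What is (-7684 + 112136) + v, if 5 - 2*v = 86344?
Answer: 122565/2 ≈ 61283.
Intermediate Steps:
v = -86339/2 (v = 5/2 - 1/2*86344 = 5/2 - 43172 = -86339/2 ≈ -43170.)
(-7684 + 112136) + v = (-7684 + 112136) - 86339/2 = 104452 - 86339/2 = 122565/2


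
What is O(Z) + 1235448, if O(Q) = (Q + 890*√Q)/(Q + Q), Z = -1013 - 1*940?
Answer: 2470897/2 - 445*I*√217/651 ≈ 1.2354e+6 - 10.07*I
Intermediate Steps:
Z = -1953 (Z = -1013 - 940 = -1953)
O(Q) = (Q + 890*√Q)/(2*Q) (O(Q) = (Q + 890*√Q)/((2*Q)) = (Q + 890*√Q)*(1/(2*Q)) = (Q + 890*√Q)/(2*Q))
O(Z) + 1235448 = (½ + 445/√(-1953)) + 1235448 = (½ + 445*(-I*√217/651)) + 1235448 = (½ - 445*I*√217/651) + 1235448 = 2470897/2 - 445*I*√217/651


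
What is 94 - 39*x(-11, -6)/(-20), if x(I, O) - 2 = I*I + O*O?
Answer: 8081/20 ≈ 404.05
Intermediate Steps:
x(I, O) = 2 + I² + O² (x(I, O) = 2 + (I*I + O*O) = 2 + (I² + O²) = 2 + I² + O²)
94 - 39*x(-11, -6)/(-20) = 94 - 39*(2 + (-11)² + (-6)²)/(-20) = 94 - 39*(2 + 121 + 36)*(-1)/20 = 94 - 6201*(-1)/20 = 94 - 39*(-159/20) = 94 + 6201/20 = 8081/20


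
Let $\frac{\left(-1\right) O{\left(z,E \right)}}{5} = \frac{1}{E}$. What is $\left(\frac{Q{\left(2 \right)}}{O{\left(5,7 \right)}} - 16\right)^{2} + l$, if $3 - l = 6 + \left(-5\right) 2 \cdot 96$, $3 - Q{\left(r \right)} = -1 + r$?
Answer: $\frac{32761}{25} \approx 1310.4$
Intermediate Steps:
$Q{\left(r \right)} = 4 - r$ ($Q{\left(r \right)} = 3 - \left(-1 + r\right) = 4 - r$)
$O{\left(z,E \right)} = - \frac{5}{E}$
$l = 957$ ($l = 3 - \left(6 + \left(-5\right) 2 \cdot 96\right) = 3 - \left(6 - 960\right) = 3 - -954 = 3 + 954 = 957$)
$\left(\frac{Q{\left(2 \right)}}{O{\left(5,7 \right)}} - 16\right)^{2} + l = \left(\frac{4 - 2}{\left(-5\right) \frac{1}{7}} - 16\right)^{2} + 957 = \left(\frac{2}{- \frac{5}{7}} - 16\right)^{2} + 957 = \left(2 \left(- \frac{7}{5}\right) - 16\right)^{2} + 957 = \left(- \frac{14}{5} - 16\right)^{2} + 957 = \left(- \frac{94}{5}\right)^{2} + 957 = \frac{8836}{25} + 957 = \frac{32761}{25}$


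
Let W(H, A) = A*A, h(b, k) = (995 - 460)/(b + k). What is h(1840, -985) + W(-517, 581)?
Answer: 57723038/171 ≈ 3.3756e+5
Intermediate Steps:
h(b, k) = 535/(b + k)
W(H, A) = A**2
h(1840, -985) + W(-517, 581) = 535/(1840 - 985) + 581**2 = 535/855 + 337561 = 535*(1/855) + 337561 = 107/171 + 337561 = 57723038/171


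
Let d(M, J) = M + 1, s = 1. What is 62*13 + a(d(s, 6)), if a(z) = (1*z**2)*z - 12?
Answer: 802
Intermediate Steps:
d(M, J) = 1 + M
a(z) = -12 + z**3 (a(z) = z**2*z - 12 = z**3 - 12 = -12 + z**3)
62*13 + a(d(s, 6)) = 62*13 + (-12 + (1 + 1)**3) = 806 + (-12 + 2**3) = 806 + (-12 + 8) = 806 - 4 = 802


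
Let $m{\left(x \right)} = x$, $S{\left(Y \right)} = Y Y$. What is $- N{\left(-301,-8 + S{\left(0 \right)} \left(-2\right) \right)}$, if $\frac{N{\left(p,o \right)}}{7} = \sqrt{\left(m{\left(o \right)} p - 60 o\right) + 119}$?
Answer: $- 7 \sqrt{3007} \approx -383.85$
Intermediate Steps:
$S{\left(Y \right)} = Y^{2}$
$N{\left(p,o \right)} = 7 \sqrt{119 - 60 o + o p}$ ($N{\left(p,o \right)} = 7 \sqrt{\left(o p - 60 o\right) + 119} = 7 \sqrt{\left(- 60 o + o p\right) + 119} = 7 \sqrt{119 - 60 o + o p}$)
$- N{\left(-301,-8 + S{\left(0 \right)} \left(-2\right) \right)} = - 7 \sqrt{119 - 60 \left(-8 + 0^{2} \left(-2\right)\right) + \left(-8 + 0^{2} \left(-2\right)\right) \left(-301\right)} = - 7 \sqrt{119 - 60 \left(-8 + 0 \left(-2\right)\right) + \left(-8 + 0 \left(-2\right)\right) \left(-301\right)} = - 7 \sqrt{119 - 60 \left(-8 + 0\right) + \left(-8 + 0\right) \left(-301\right)} = - 7 \sqrt{119 - -480 - -2408} = - 7 \sqrt{119 + 480 + 2408} = - 7 \sqrt{3007}$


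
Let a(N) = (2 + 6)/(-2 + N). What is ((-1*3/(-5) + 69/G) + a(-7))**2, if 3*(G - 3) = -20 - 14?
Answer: 3717184/50625 ≈ 73.426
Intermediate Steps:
G = -25/3 (G = 3 + (-20 - 14)/3 = 3 + (1/3)*(-34) = 3 - 34/3 = -25/3 ≈ -8.3333)
a(N) = 8/(-2 + N)
((-1*3/(-5) + 69/G) + a(-7))**2 = ((-1*3/(-5) + 69/(-25/3)) + 8/(-2 - 7))**2 = ((-3*(-1/5) + 69*(-3/25)) + 8/(-9))**2 = ((3/5 - 207/25) + 8*(-1/9))**2 = (-192/25 - 8/9)**2 = (-1928/225)**2 = 3717184/50625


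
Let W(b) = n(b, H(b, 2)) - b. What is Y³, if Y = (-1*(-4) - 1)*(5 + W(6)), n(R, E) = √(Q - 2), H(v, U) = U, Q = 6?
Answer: 27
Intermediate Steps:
n(R, E) = 2 (n(R, E) = √(6 - 2) = √4 = 2)
W(b) = 2 - b
Y = 3 (Y = (-1*(-4) - 1)*(5 + (2 - 1*6)) = (4 - 1)*(5 + (2 - 6)) = 3*(5 - 4) = 3*1 = 3)
Y³ = 3³ = 27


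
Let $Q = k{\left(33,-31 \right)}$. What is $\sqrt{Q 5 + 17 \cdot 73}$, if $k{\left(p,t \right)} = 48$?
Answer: $\sqrt{1481} \approx 38.484$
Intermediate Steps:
$Q = 48$
$\sqrt{Q 5 + 17 \cdot 73} = \sqrt{48 \cdot 5 + 17 \cdot 73} = \sqrt{240 + 1241} = \sqrt{1481}$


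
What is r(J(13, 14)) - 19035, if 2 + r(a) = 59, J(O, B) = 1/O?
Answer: -18978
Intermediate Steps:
r(a) = 57 (r(a) = -2 + 59 = 57)
r(J(13, 14)) - 19035 = 57 - 19035 = -18978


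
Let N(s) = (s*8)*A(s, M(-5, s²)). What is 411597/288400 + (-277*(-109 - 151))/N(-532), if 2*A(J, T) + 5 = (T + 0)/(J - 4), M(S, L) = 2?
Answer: 60188081963/7348143600 ≈ 8.1909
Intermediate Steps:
A(J, T) = -5/2 + T/(2*(-4 + J)) (A(J, T) = -5/2 + ((T + 0)/(J - 4))/2 = -5/2 + (T/(-4 + J))/2 = -5/2 + T/(2*(-4 + J)))
N(s) = 4*s*(22 - 5*s)/(-4 + s) (N(s) = (s*8)*((20 + 2 - 5*s)/(2*(-4 + s))) = (8*s)*((22 - 5*s)/(2*(-4 + s))) = 4*s*(22 - 5*s)/(-4 + s))
411597/288400 + (-277*(-109 - 151))/N(-532) = 411597/288400 + (-277*(-109 - 151))/((4*(-532)*(22 - 5*(-532))/(-4 - 532))) = 411597*(1/288400) + (-277*(-260))/((4*(-532)*(22 + 2660)/(-536))) = 411597/288400 + 72020/((4*(-532)*(-1/536)*2682)) = 411597/288400 + 72020/(713412/67) = 411597/288400 + 72020*(67/713412) = 411597/288400 + 1206335/178353 = 60188081963/7348143600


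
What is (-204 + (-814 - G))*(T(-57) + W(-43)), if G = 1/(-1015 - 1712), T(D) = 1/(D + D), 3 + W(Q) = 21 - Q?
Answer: -19302119005/310878 ≈ -62089.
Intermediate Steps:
W(Q) = 18 - Q (W(Q) = -3 + (21 - Q) = 18 - Q)
T(D) = 1/(2*D)
G = -1/2727 (G = 1/(-2727) = -1/2727 ≈ -0.00036670)
(-204 + (-814 - G))*(T(-57) + W(-43)) = (-204 + (-814 - 1*(-1/2727)))*((½)/(-57) + (18 - 1*(-43))) = (-204 + (-814 + 1/2727))*((½)*(-1/57) + (18 + 43)) = (-204 - 2219777/2727)*(-1/114 + 61) = -2776085/2727*6953/114 = -19302119005/310878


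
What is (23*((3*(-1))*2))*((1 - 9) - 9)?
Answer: 2346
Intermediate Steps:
(23*((3*(-1))*2))*((1 - 9) - 9) = (23*(-3*2))*(-8 - 9) = (23*(-6))*(-17) = -138*(-17) = 2346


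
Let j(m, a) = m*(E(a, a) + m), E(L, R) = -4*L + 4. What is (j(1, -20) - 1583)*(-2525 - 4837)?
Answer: 11028276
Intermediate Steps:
E(L, R) = 4 - 4*L
j(m, a) = m*(4 + m - 4*a) (j(m, a) = m*((4 - 4*a) + m) = m*(4 + m - 4*a))
(j(1, -20) - 1583)*(-2525 - 4837) = (1*(4 + 1 - 4*(-20)) - 1583)*(-2525 - 4837) = (1*(4 + 1 + 80) - 1583)*(-7362) = (1*85 - 1583)*(-7362) = (85 - 1583)*(-7362) = -1498*(-7362) = 11028276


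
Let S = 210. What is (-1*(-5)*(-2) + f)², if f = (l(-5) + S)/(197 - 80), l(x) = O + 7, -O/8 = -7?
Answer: 529/9 ≈ 58.778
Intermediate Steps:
O = 56 (O = -8*(-7) = 56)
l(x) = 63 (l(x) = 56 + 7 = 63)
f = 7/3 (f = (63 + 210)/(197 - 80) = 273/117 = 273*(1/117) = 7/3 ≈ 2.3333)
(-1*(-5)*(-2) + f)² = (-1*(-5)*(-2) + 7/3)² = (5*(-2) + 7/3)² = (-10 + 7/3)² = (-23/3)² = 529/9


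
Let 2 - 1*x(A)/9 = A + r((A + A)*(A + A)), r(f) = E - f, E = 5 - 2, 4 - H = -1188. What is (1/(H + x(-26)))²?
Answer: 1/663217009 ≈ 1.5078e-9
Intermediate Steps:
H = 1192 (H = 4 - 1*(-1188) = 4 + 1188 = 1192)
E = 3
r(f) = 3 - f
x(A) = -9 - 9*A + 36*A² (x(A) = 18 - 9*(A + (3 - (A + A)*(A + A))) = 18 - 9*(A + (3 - 2*A*2*A)) = 18 - 9*(A + (3 - 4*A²)) = 18 - 9*(3 + A - 4*A²) = 18 + (-27 - 9*A + 36*A²) = -9 - 9*A + 36*A²)
(1/(H + x(-26)))² = (1/(1192 + (-9 - 9*(-26) + 36*(-26)²)))² = (1/(1192 + (-9 + 234 + 36*676)))² = (1/(1192 + (-9 + 234 + 24336)))² = (1/(1192 + 24561))² = (1/25753)² = 1/663217009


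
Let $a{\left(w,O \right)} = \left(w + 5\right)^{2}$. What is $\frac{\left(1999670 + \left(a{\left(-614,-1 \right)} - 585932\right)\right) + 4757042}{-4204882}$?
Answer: $- \frac{6541661}{4204882} \approx -1.5557$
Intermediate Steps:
$a{\left(w,O \right)} = \left(5 + w\right)^{2}$
$\frac{\left(1999670 + \left(a{\left(-614,-1 \right)} - 585932\right)\right) + 4757042}{-4204882} = \frac{\left(1999670 + \left(\left(5 - 614\right)^{2} - 585932\right)\right) + 4757042}{-4204882} = \left(\left(1999670 - \left(585932 - \left(-609\right)^{2}\right)\right) + 4757042\right) \left(- \frac{1}{4204882}\right) = \left(\left(1999670 + \left(370881 - 585932\right)\right) + 4757042\right) \left(- \frac{1}{4204882}\right) = \left(\left(1999670 - 215051\right) + 4757042\right) \left(- \frac{1}{4204882}\right) = \left(1784619 + 4757042\right) \left(- \frac{1}{4204882}\right) = 6541661 \left(- \frac{1}{4204882}\right) = - \frac{6541661}{4204882}$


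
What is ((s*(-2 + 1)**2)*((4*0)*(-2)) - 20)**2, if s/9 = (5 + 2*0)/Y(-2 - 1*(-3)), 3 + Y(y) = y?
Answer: 400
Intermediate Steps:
Y(y) = -3 + y
s = -45/2 (s = 9*((5 + 2*0)/(-3 + (-2 - 1*(-3)))) = 9*((5 + 0)/(-3 + (-2 + 3))) = 9*(5/(-3 + 1)) = 9*(5/(-2)) = 9*(5*(-1/2)) = 9*(-5/2) = -45/2 ≈ -22.500)
((s*(-2 + 1)**2)*((4*0)*(-2)) - 20)**2 = ((-45*(-2 + 1)**2/2)*((4*0)*(-2)) - 20)**2 = ((-45/2*(-1)**2)*(0*(-2)) - 20)**2 = (-45/2*1*0 - 20)**2 = (-45/2*0 - 20)**2 = (0 - 20)**2 = (-20)**2 = 400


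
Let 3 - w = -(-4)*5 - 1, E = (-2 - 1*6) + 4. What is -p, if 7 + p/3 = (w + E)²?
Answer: -1179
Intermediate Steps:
E = -4 (E = (-2 - 6) + 4 = -8 + 4 = -4)
w = -16 (w = 3 - (-(-4)*5 - 1) = 3 - (-2*(-10) - 1) = 3 - (20 - 1) = 3 - 1*19 = 3 - 19 = -16)
p = 1179 (p = -21 + 3*(-16 - 4)² = -21 + 3*(-20)² = -21 + 3*400 = -21 + 1200 = 1179)
-p = -1*1179 = -1179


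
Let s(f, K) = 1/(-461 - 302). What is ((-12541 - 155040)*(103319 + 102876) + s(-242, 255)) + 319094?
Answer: -26364736488364/763 ≈ -3.4554e+10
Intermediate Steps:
s(f, K) = -1/763 (s(f, K) = 1/(-763) = -1/763)
((-12541 - 155040)*(103319 + 102876) + s(-242, 255)) + 319094 = ((-12541 - 155040)*(103319 + 102876) - 1/763) + 319094 = (-167581*206195 - 1/763) + 319094 = (-34554364295 - 1/763) + 319094 = -26364979957086/763 + 319094 = -26364736488364/763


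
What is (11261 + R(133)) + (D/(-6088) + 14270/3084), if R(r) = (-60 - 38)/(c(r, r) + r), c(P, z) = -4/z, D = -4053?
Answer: 311720565637301/27670233960 ≈ 11266.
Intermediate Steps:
R(r) = -98/(r - 4/r) (R(r) = (-60 - 38)/(-4/r + r) = -98/(r - 4/r))
(11261 + R(133)) + (D/(-6088) + 14270/3084) = (11261 - 98*133/(-4 + 133²)) + (-4053/(-6088) + 14270/3084) = (11261 - 98*133/(-4 + 17689)) + (-4053*(-1/6088) + 14270*(1/3084)) = (11261 - 98*133/17685) + (4053/6088 + 7135/1542) = (11261 - 98*133*1/17685) + 24843803/4693848 = (11261 - 13034/17685) + 24843803/4693848 = 199137751/17685 + 24843803/4693848 = 311720565637301/27670233960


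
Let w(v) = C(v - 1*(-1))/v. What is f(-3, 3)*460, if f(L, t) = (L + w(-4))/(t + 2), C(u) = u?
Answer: -207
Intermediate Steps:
w(v) = (1 + v)/v (w(v) = (v - 1*(-1))/v = (v + 1)/v = (1 + v)/v)
f(L, t) = (¾ + L)/(2 + t) (f(L, t) = (L + (1 - 4)/(-4))/(t + 2) = (L - ¼*(-3))/(2 + t) = (L + ¾)/(2 + t) = (¾ + L)/(2 + t))
f(-3, 3)*460 = ((¾ - 3)/(2 + 3))*460 = (-9/4/5)*460 = ((⅕)*(-9/4))*460 = -9/20*460 = -207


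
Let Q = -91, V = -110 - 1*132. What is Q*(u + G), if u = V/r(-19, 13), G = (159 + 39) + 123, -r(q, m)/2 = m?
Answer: -30058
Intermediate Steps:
r(q, m) = -2*m
V = -242 (V = -110 - 132 = -242)
G = 321 (G = 198 + 123 = 321)
u = 121/13 (u = -242/((-2*13)) = -242/(-26) = -242*(-1/26) = 121/13 ≈ 9.3077)
Q*(u + G) = -91*(121/13 + 321) = -91*4294/13 = -30058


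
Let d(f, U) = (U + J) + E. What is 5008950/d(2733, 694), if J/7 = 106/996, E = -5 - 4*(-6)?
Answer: 498891420/71089 ≈ 7017.8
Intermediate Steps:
E = 19 (E = -5 + 24 = 19)
J = 371/498 (J = 7*(106/996) = 7*(106*(1/996)) = 7*(53/498) = 371/498 ≈ 0.74498)
d(f, U) = 9833/498 + U (d(f, U) = (U + 371/498) + 19 = (371/498 + U) + 19 = 9833/498 + U)
5008950/d(2733, 694) = 5008950/(9833/498 + 694) = 5008950/(355445/498) = 5008950*(498/355445) = 498891420/71089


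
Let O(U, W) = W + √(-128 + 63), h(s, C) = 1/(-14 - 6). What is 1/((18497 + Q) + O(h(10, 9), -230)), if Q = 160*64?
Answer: 28507/812649114 - I*√65/812649114 ≈ 3.5079e-5 - 9.921e-9*I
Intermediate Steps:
h(s, C) = -1/20 (h(s, C) = 1/(-20) = -1/20)
O(U, W) = W + I*√65 (O(U, W) = W + √(-65) = W + I*√65)
Q = 10240
1/((18497 + Q) + O(h(10, 9), -230)) = 1/((18497 + 10240) + (-230 + I*√65)) = 1/(28737 + (-230 + I*√65)) = 1/(28507 + I*√65)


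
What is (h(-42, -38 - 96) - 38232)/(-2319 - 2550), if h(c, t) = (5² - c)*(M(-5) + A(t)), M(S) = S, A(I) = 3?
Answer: 38366/4869 ≈ 7.8796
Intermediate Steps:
h(c, t) = -50 + 2*c (h(c, t) = (5² - c)*(-5 + 3) = (25 - c)*(-2) = -50 + 2*c)
(h(-42, -38 - 96) - 38232)/(-2319 - 2550) = ((-50 + 2*(-42)) - 38232)/(-2319 - 2550) = ((-50 - 84) - 38232)/(-4869) = (-134 - 38232)*(-1/4869) = -38366*(-1/4869) = 38366/4869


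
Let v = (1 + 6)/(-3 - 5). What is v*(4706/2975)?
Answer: -2353/1700 ≈ -1.3841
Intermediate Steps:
v = -7/8 (v = 7/(-8) = 7*(-⅛) = -7/8 ≈ -0.87500)
v*(4706/2975) = -16471/(4*2975) = -7/8*4706/2975 = -2353/1700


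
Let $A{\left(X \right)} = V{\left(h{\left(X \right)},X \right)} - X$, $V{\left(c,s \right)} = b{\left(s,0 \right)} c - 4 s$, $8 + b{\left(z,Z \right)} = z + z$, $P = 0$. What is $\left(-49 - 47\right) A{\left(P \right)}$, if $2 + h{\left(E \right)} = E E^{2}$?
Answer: $-1536$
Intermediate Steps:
$b{\left(z,Z \right)} = -8 + 2 z$ ($b{\left(z,Z \right)} = -8 + \left(z + z\right) = -8 + 2 z$)
$h{\left(E \right)} = -2 + E^{3}$ ($h{\left(E \right)} = -2 + E E^{2} = -2 + E^{3}$)
$V{\left(c,s \right)} = - 4 s + c \left(-8 + 2 s\right)$ ($V{\left(c,s \right)} = \left(-8 + 2 s\right) c - 4 s = c \left(-8 + 2 s\right) - 4 s = - 4 s + c \left(-8 + 2 s\right)$)
$A{\left(X \right)} = - 5 X + 2 \left(-4 + X\right) \left(-2 + X^{3}\right)$ ($A{\left(X \right)} = \left(- 4 X + 2 \left(-2 + X^{3}\right) \left(-4 + X\right)\right) - X = \left(- 4 X + 2 \left(-4 + X\right) \left(-2 + X^{3}\right)\right) - X = - 5 X + 2 \left(-4 + X\right) \left(-2 + X^{3}\right)$)
$\left(-49 - 47\right) A{\left(P \right)} = \left(-49 - 47\right) \left(\left(-5\right) 0 + 2 \left(-4 + 0\right) \left(-2 + 0^{3}\right)\right) = \left(-49 - 47\right) \left(0 + 2 \left(-4\right) \left(-2 + 0\right)\right) = - 96 \left(0 + 2 \left(-4\right) \left(-2\right)\right) = - 96 \left(0 + 16\right) = \left(-96\right) 16 = -1536$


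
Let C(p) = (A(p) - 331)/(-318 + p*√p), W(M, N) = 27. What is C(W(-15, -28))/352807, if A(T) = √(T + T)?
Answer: 35086/9577651629 - 106*√6/3192550543 - 81*√2/3192550543 + 2979*√3/3192550543 ≈ 5.1623e-6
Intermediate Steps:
A(T) = √2*√T (A(T) = √(2*T) = √2*√T)
C(p) = (-331 + √2*√p)/(-318 + p^(3/2)) (C(p) = (√2*√p - 331)/(-318 + p*√p) = (-331 + √2*√p)/(-318 + p^(3/2)))
C(W(-15, -28))/352807 = ((-331 + √2*√27)/(-318 + 27^(3/2)))/352807 = ((-331 + √2*(3*√3))/(-318 + 81*√3))*(1/352807) = ((-331 + 3*√6)/(-318 + 81*√3))*(1/352807) = (-331 + 3*√6)/(352807*(-318 + 81*√3))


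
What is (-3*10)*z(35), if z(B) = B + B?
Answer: -2100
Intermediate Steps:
z(B) = 2*B
(-3*10)*z(35) = (-3*10)*(2*35) = -30*70 = -2100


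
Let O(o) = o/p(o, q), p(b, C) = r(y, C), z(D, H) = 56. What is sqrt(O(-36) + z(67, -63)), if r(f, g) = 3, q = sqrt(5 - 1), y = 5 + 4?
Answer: 2*sqrt(11) ≈ 6.6332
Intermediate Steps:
y = 9
q = 2 (q = sqrt(4) = 2)
p(b, C) = 3
O(o) = o/3
sqrt(O(-36) + z(67, -63)) = sqrt((1/3)*(-36) + 56) = sqrt(-12 + 56) = sqrt(44) = 2*sqrt(11)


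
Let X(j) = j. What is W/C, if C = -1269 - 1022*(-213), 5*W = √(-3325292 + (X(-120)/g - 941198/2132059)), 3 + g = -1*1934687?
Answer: I*√565784513957692004360619915706/446346344552449035 ≈ 0.0016852*I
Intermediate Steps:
g = -1934690 (g = -3 - 1*1934687 = -3 - 1934687 = -1934690)
W = I*√565784513957692004360619915706/2062436613355 (W = √(-3325292 + (-120/(-1934690) - 941198/2132059))/5 = √(-3325292 + (-120*(-1/1934690) - 941198*1/2132059))/5 = √(-3325292 + (12/193469 - 941198/2132059))/5 = √(-3325292 - 182067051154/412487322671)/5 = √(-1371640976246346086/412487322671)/5 = (I*√565784513957692004360619915706/412487322671)/5 = I*√565784513957692004360619915706/2062436613355 ≈ 364.71*I)
C = 216417 (C = -1269 + 217686 = 216417)
W/C = (I*√565784513957692004360619915706/2062436613355)/216417 = (I*√565784513957692004360619915706/2062436613355)*(1/216417) = I*√565784513957692004360619915706/446346344552449035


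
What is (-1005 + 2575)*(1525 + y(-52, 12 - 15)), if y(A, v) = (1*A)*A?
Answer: 6639530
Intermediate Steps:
y(A, v) = A² (y(A, v) = A*A = A²)
(-1005 + 2575)*(1525 + y(-52, 12 - 15)) = (-1005 + 2575)*(1525 + (-52)²) = 1570*(1525 + 2704) = 1570*4229 = 6639530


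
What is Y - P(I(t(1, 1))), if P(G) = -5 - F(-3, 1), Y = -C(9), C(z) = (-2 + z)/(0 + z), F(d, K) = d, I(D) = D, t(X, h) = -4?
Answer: 11/9 ≈ 1.2222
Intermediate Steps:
C(z) = (-2 + z)/z
Y = -7/9 (Y = -(-2 + 9)/9 = -7/9 ≈ -0.77778)
P(G) = -2 (P(G) = -5 - 1*(-3) = -5 + 3 = -2)
Y - P(I(t(1, 1))) = -7/9 - 1*(-2) = -7/9 + 2 = 11/9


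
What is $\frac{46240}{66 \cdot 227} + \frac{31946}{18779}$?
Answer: $\frac{673477966}{140673489} \approx 4.7875$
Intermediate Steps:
$\frac{46240}{66 \cdot 227} + \frac{31946}{18779} = \frac{46240}{14982} + 31946 \cdot \frac{1}{18779} = 46240 \cdot \frac{1}{14982} + \frac{31946}{18779} = \frac{23120}{7491} + \frac{31946}{18779} = \frac{673477966}{140673489}$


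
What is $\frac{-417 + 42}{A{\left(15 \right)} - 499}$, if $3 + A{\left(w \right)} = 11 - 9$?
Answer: $\frac{3}{4} \approx 0.75$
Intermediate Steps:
$A{\left(w \right)} = -1$ ($A{\left(w \right)} = -3 + \left(11 - 9\right) = -3 + 2 = -1$)
$\frac{-417 + 42}{A{\left(15 \right)} - 499} = \frac{-417 + 42}{-1 - 499} = - \frac{375}{-500} = \left(-375\right) \left(- \frac{1}{500}\right) = \frac{3}{4}$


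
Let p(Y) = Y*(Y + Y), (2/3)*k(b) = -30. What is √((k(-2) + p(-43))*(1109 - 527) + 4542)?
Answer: 6*√59183 ≈ 1459.7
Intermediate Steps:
k(b) = -45 (k(b) = (3/2)*(-30) = -45)
p(Y) = 2*Y² (p(Y) = Y*(2*Y) = 2*Y²)
√((k(-2) + p(-43))*(1109 - 527) + 4542) = √((-45 + 2*(-43)²)*(1109 - 527) + 4542) = √((-45 + 2*1849)*582 + 4542) = √((-45 + 3698)*582 + 4542) = √(3653*582 + 4542) = √(2126046 + 4542) = √2130588 = 6*√59183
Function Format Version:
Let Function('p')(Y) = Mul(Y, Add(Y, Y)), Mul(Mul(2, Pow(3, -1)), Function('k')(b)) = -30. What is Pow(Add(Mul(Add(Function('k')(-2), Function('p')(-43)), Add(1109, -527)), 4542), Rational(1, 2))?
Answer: Mul(6, Pow(59183, Rational(1, 2))) ≈ 1459.7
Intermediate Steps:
Function('k')(b) = -45 (Function('k')(b) = Mul(Rational(3, 2), -30) = -45)
Function('p')(Y) = Mul(2, Pow(Y, 2)) (Function('p')(Y) = Mul(Y, Mul(2, Y)) = Mul(2, Pow(Y, 2)))
Pow(Add(Mul(Add(Function('k')(-2), Function('p')(-43)), Add(1109, -527)), 4542), Rational(1, 2)) = Pow(Add(Mul(Add(-45, Mul(2, Pow(-43, 2))), Add(1109, -527)), 4542), Rational(1, 2)) = Pow(Add(Mul(Add(-45, Mul(2, 1849)), 582), 4542), Rational(1, 2)) = Pow(Add(Mul(Add(-45, 3698), 582), 4542), Rational(1, 2)) = Pow(Add(Mul(3653, 582), 4542), Rational(1, 2)) = Pow(Add(2126046, 4542), Rational(1, 2)) = Pow(2130588, Rational(1, 2)) = Mul(6, Pow(59183, Rational(1, 2)))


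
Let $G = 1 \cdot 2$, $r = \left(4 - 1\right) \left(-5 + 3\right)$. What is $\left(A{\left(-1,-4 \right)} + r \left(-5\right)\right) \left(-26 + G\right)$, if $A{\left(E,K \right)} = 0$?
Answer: $-720$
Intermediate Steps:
$r = -6$ ($r = 3 \left(-2\right) = -6$)
$G = 2$
$\left(A{\left(-1,-4 \right)} + r \left(-5\right)\right) \left(-26 + G\right) = \left(0 - -30\right) \left(-26 + 2\right) = \left(0 + 30\right) \left(-24\right) = 30 \left(-24\right) = -720$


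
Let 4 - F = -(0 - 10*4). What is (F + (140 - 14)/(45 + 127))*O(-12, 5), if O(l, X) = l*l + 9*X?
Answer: -573237/86 ≈ -6665.5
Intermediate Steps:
O(l, X) = l² + 9*X
F = -36 (F = 4 - (-1)*(0 - 10*4) = 4 - (-1)*(0 - 40) = 4 - (-1)*(-40) = 4 - 1*40 = 4 - 40 = -36)
(F + (140 - 14)/(45 + 127))*O(-12, 5) = (-36 + (140 - 14)/(45 + 127))*((-12)² + 9*5) = (-36 + 126/172)*(144 + 45) = (-36 + 126*(1/172))*189 = (-36 + 63/86)*189 = -3033/86*189 = -573237/86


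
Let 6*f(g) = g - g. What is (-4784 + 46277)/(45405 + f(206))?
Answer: 13831/15135 ≈ 0.91384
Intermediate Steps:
f(g) = 0 (f(g) = (g - g)/6 = (1/6)*0 = 0)
(-4784 + 46277)/(45405 + f(206)) = (-4784 + 46277)/(45405 + 0) = 41493/45405 = 41493*(1/45405) = 13831/15135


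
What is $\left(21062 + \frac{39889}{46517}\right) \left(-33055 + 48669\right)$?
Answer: $\frac{15298299644002}{46517} \approx 3.2888 \cdot 10^{8}$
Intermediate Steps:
$\left(21062 + \frac{39889}{46517}\right) \left(-33055 + 48669\right) = \left(21062 + 39889 \cdot \frac{1}{46517}\right) 15614 = \left(21062 + \frac{39889}{46517}\right) 15614 = \frac{979780943}{46517} \cdot 15614 = \frac{15298299644002}{46517}$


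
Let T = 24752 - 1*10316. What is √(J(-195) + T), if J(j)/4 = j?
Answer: 2*√3414 ≈ 116.86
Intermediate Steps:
J(j) = 4*j
T = 14436 (T = 24752 - 10316 = 14436)
√(J(-195) + T) = √(4*(-195) + 14436) = √(-780 + 14436) = √13656 = 2*√3414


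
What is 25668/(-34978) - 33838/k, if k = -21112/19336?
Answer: 204332755024/6593353 ≈ 30991.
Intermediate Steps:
k = -2639/2417 (k = -21112*1/19336 = -2639/2417 ≈ -1.0919)
25668/(-34978) - 33838/k = 25668/(-34978) - 33838/(-2639/2417) = 25668*(-1/34978) - 33838*(-2417/2639) = -12834/17489 + 11683778/377 = 204332755024/6593353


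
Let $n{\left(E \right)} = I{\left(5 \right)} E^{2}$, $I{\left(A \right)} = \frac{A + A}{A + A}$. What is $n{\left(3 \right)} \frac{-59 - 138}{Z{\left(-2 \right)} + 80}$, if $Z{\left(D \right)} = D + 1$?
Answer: $- \frac{1773}{79} \approx -22.443$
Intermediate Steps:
$Z{\left(D \right)} = 1 + D$
$I{\left(A \right)} = 1$ ($I{\left(A \right)} = \frac{2 A}{2 A} = 2 A \frac{1}{2 A} = 1$)
$n{\left(E \right)} = E^{2}$ ($n{\left(E \right)} = 1 E^{2} = E^{2}$)
$n{\left(3 \right)} \frac{-59 - 138}{Z{\left(-2 \right)} + 80} = 3^{2} \frac{-59 - 138}{\left(1 - 2\right) + 80} = 9 \left(- \frac{197}{-1 + 80}\right) = 9 \left(- \frac{197}{79}\right) = - \frac{1773}{79}$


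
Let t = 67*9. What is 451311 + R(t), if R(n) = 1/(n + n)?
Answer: 544281067/1206 ≈ 4.5131e+5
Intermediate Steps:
t = 603
R(n) = 1/(2*n)
451311 + R(t) = 451311 + (1/2)/603 = 451311 + (1/2)*(1/603) = 451311 + 1/1206 = 544281067/1206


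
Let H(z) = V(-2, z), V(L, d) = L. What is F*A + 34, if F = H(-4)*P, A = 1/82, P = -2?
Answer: 1396/41 ≈ 34.049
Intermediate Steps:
A = 1/82 ≈ 0.012195
H(z) = -2
F = 4 (F = -2*(-2) = 4)
F*A + 34 = 4*(1/82) + 34 = 2/41 + 34 = 1396/41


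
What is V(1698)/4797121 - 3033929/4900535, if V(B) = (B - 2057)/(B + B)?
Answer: -49425808623809029/79834727985660060 ≈ -0.61910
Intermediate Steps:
V(B) = (-2057 + B)/(2*B) (V(B) = (-2057 + B)/((2*B)) = (-2057 + B)*(1/(2*B)) = (-2057 + B)/(2*B))
V(1698)/4797121 - 3033929/4900535 = ((½)*(-2057 + 1698)/1698)/4797121 - 3033929/4900535 = ((½)*(1/1698)*(-359))*(1/4797121) - 3033929*1/4900535 = -359/3396*1/4797121 - 3033929/4900535 = -359/16291022916 - 3033929/4900535 = -49425808623809029/79834727985660060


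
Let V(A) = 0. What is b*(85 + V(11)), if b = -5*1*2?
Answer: -850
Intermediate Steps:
b = -10 (b = -5*2 = -10)
b*(85 + V(11)) = -10*(85 + 0) = -10*85 = -850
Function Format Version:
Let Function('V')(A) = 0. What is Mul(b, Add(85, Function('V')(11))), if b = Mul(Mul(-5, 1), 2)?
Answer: -850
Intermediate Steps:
b = -10 (b = Mul(-5, 2) = -10)
Mul(b, Add(85, Function('V')(11))) = Mul(-10, Add(85, 0)) = Mul(-10, 85) = -850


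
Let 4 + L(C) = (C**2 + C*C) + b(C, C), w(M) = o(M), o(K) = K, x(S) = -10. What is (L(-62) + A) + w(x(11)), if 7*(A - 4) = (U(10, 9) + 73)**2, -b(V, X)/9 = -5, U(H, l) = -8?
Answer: 58286/7 ≈ 8326.6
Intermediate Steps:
b(V, X) = 45 (b(V, X) = -9*(-5) = 45)
w(M) = M
A = 4253/7 (A = 4 + (-8 + 73)**2/7 = 4 + (1/7)*65**2 = 4 + (1/7)*4225 = 4 + 4225/7 = 4253/7 ≈ 607.57)
L(C) = 41 + 2*C**2 (L(C) = -4 + ((C**2 + C*C) + 45) = -4 + ((C**2 + C**2) + 45) = -4 + (2*C**2 + 45) = -4 + (45 + 2*C**2) = 41 + 2*C**2)
(L(-62) + A) + w(x(11)) = ((41 + 2*(-62)**2) + 4253/7) - 10 = ((41 + 2*3844) + 4253/7) - 10 = ((41 + 7688) + 4253/7) - 10 = (7729 + 4253/7) - 10 = 58356/7 - 10 = 58286/7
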